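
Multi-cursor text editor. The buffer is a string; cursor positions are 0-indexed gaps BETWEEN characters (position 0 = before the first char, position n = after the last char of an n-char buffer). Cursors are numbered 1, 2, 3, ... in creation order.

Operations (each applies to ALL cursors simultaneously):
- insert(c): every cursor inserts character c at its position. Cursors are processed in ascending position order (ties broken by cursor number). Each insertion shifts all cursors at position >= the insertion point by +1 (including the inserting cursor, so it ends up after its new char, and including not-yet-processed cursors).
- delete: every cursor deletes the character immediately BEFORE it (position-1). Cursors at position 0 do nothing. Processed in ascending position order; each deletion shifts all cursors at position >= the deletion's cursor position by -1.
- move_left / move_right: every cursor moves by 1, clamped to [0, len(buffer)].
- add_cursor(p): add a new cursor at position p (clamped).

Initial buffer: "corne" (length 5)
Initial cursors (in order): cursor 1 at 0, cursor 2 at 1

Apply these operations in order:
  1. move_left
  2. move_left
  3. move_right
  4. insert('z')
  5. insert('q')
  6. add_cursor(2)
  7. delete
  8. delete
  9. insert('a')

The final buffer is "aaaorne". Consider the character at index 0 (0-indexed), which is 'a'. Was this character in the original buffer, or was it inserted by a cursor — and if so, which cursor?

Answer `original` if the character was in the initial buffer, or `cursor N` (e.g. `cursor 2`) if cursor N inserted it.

Answer: cursor 1

Derivation:
After op 1 (move_left): buffer="corne" (len 5), cursors c1@0 c2@0, authorship .....
After op 2 (move_left): buffer="corne" (len 5), cursors c1@0 c2@0, authorship .....
After op 3 (move_right): buffer="corne" (len 5), cursors c1@1 c2@1, authorship .....
After op 4 (insert('z')): buffer="czzorne" (len 7), cursors c1@3 c2@3, authorship .12....
After op 5 (insert('q')): buffer="czzqqorne" (len 9), cursors c1@5 c2@5, authorship .1212....
After op 6 (add_cursor(2)): buffer="czzqqorne" (len 9), cursors c3@2 c1@5 c2@5, authorship .1212....
After op 7 (delete): buffer="czorne" (len 6), cursors c3@1 c1@2 c2@2, authorship .2....
After op 8 (delete): buffer="orne" (len 4), cursors c1@0 c2@0 c3@0, authorship ....
After op 9 (insert('a')): buffer="aaaorne" (len 7), cursors c1@3 c2@3 c3@3, authorship 123....
Authorship (.=original, N=cursor N): 1 2 3 . . . .
Index 0: author = 1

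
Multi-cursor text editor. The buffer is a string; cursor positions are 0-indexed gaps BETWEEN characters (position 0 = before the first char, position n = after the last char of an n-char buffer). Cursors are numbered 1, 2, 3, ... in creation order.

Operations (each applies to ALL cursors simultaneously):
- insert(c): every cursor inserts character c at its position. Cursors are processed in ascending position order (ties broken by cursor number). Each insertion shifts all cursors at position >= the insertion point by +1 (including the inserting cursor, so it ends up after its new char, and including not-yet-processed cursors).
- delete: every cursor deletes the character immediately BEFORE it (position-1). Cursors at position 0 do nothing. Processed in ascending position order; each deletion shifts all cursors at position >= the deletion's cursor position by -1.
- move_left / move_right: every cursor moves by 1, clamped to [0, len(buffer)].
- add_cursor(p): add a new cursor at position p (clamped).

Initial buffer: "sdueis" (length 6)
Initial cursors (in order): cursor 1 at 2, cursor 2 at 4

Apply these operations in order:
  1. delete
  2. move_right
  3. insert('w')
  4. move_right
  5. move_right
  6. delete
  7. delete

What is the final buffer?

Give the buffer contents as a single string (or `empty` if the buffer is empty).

After op 1 (delete): buffer="suis" (len 4), cursors c1@1 c2@2, authorship ....
After op 2 (move_right): buffer="suis" (len 4), cursors c1@2 c2@3, authorship ....
After op 3 (insert('w')): buffer="suwiws" (len 6), cursors c1@3 c2@5, authorship ..1.2.
After op 4 (move_right): buffer="suwiws" (len 6), cursors c1@4 c2@6, authorship ..1.2.
After op 5 (move_right): buffer="suwiws" (len 6), cursors c1@5 c2@6, authorship ..1.2.
After op 6 (delete): buffer="suwi" (len 4), cursors c1@4 c2@4, authorship ..1.
After op 7 (delete): buffer="su" (len 2), cursors c1@2 c2@2, authorship ..

Answer: su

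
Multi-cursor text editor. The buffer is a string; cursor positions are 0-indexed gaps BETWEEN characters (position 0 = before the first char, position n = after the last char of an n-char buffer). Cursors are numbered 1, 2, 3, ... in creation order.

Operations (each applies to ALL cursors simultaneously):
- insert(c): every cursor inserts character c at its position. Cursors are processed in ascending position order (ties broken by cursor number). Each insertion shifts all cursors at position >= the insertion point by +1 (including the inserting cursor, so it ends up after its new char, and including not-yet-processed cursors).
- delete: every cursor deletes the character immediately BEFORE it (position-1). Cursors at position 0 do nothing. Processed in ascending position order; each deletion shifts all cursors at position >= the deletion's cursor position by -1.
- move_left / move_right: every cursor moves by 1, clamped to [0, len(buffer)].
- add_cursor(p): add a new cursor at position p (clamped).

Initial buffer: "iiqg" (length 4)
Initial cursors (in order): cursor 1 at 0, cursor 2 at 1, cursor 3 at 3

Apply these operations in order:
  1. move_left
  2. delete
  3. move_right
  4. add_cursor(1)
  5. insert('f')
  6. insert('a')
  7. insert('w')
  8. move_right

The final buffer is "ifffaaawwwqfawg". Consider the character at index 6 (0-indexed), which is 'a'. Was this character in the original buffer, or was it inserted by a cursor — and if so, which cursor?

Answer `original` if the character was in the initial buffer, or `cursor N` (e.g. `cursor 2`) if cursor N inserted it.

After op 1 (move_left): buffer="iiqg" (len 4), cursors c1@0 c2@0 c3@2, authorship ....
After op 2 (delete): buffer="iqg" (len 3), cursors c1@0 c2@0 c3@1, authorship ...
After op 3 (move_right): buffer="iqg" (len 3), cursors c1@1 c2@1 c3@2, authorship ...
After op 4 (add_cursor(1)): buffer="iqg" (len 3), cursors c1@1 c2@1 c4@1 c3@2, authorship ...
After op 5 (insert('f')): buffer="ifffqfg" (len 7), cursors c1@4 c2@4 c4@4 c3@6, authorship .124.3.
After op 6 (insert('a')): buffer="ifffaaaqfag" (len 11), cursors c1@7 c2@7 c4@7 c3@10, authorship .124124.33.
After op 7 (insert('w')): buffer="ifffaaawwwqfawg" (len 15), cursors c1@10 c2@10 c4@10 c3@14, authorship .124124124.333.
After op 8 (move_right): buffer="ifffaaawwwqfawg" (len 15), cursors c1@11 c2@11 c4@11 c3@15, authorship .124124124.333.
Authorship (.=original, N=cursor N): . 1 2 4 1 2 4 1 2 4 . 3 3 3 .
Index 6: author = 4

Answer: cursor 4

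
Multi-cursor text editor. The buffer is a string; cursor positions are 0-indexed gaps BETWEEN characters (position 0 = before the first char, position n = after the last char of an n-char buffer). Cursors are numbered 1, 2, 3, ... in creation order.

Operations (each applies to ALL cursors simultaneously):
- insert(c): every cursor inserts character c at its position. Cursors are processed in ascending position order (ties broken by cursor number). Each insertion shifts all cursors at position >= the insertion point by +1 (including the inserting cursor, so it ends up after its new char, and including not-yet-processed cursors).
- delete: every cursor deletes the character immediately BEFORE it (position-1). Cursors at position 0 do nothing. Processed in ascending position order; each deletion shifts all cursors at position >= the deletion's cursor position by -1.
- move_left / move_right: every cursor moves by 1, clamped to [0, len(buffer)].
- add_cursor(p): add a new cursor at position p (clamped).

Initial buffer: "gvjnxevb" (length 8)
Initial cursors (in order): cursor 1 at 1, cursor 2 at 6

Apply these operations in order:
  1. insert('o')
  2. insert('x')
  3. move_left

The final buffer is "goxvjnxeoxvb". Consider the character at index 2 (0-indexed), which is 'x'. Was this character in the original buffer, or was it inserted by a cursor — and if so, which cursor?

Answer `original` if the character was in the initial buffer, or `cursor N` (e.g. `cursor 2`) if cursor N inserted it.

After op 1 (insert('o')): buffer="govjnxeovb" (len 10), cursors c1@2 c2@8, authorship .1.....2..
After op 2 (insert('x')): buffer="goxvjnxeoxvb" (len 12), cursors c1@3 c2@10, authorship .11.....22..
After op 3 (move_left): buffer="goxvjnxeoxvb" (len 12), cursors c1@2 c2@9, authorship .11.....22..
Authorship (.=original, N=cursor N): . 1 1 . . . . . 2 2 . .
Index 2: author = 1

Answer: cursor 1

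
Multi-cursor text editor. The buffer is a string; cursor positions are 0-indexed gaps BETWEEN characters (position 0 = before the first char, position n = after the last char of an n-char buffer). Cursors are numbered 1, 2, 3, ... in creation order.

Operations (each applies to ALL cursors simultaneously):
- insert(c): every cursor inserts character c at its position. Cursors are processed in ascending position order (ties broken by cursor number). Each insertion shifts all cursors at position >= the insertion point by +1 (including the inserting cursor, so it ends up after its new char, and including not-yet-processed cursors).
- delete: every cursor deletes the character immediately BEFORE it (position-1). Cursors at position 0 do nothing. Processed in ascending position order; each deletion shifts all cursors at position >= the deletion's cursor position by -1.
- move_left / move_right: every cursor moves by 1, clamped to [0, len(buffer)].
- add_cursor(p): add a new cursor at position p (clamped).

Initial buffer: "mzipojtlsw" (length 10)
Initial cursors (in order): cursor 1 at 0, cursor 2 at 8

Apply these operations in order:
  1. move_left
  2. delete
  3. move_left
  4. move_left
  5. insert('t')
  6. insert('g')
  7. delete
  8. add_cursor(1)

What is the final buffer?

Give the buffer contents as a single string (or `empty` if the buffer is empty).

After op 1 (move_left): buffer="mzipojtlsw" (len 10), cursors c1@0 c2@7, authorship ..........
After op 2 (delete): buffer="mzipojlsw" (len 9), cursors c1@0 c2@6, authorship .........
After op 3 (move_left): buffer="mzipojlsw" (len 9), cursors c1@0 c2@5, authorship .........
After op 4 (move_left): buffer="mzipojlsw" (len 9), cursors c1@0 c2@4, authorship .........
After op 5 (insert('t')): buffer="tmziptojlsw" (len 11), cursors c1@1 c2@6, authorship 1....2.....
After op 6 (insert('g')): buffer="tgmziptgojlsw" (len 13), cursors c1@2 c2@8, authorship 11....22.....
After op 7 (delete): buffer="tmziptojlsw" (len 11), cursors c1@1 c2@6, authorship 1....2.....
After op 8 (add_cursor(1)): buffer="tmziptojlsw" (len 11), cursors c1@1 c3@1 c2@6, authorship 1....2.....

Answer: tmziptojlsw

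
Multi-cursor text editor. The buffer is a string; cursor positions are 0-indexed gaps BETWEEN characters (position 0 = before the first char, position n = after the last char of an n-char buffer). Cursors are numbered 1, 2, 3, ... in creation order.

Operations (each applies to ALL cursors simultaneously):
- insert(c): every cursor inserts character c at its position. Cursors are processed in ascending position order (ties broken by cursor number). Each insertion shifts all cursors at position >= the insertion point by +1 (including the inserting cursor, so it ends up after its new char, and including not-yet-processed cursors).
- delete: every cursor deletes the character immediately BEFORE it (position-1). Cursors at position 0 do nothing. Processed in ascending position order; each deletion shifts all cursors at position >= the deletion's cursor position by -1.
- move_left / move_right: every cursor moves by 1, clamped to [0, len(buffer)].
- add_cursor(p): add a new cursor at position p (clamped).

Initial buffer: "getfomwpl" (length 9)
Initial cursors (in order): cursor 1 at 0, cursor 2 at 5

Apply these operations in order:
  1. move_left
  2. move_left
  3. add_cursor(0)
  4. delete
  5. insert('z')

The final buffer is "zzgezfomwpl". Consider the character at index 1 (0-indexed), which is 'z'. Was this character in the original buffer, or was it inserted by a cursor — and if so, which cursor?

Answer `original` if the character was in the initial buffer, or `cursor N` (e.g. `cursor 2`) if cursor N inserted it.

After op 1 (move_left): buffer="getfomwpl" (len 9), cursors c1@0 c2@4, authorship .........
After op 2 (move_left): buffer="getfomwpl" (len 9), cursors c1@0 c2@3, authorship .........
After op 3 (add_cursor(0)): buffer="getfomwpl" (len 9), cursors c1@0 c3@0 c2@3, authorship .........
After op 4 (delete): buffer="gefomwpl" (len 8), cursors c1@0 c3@0 c2@2, authorship ........
After op 5 (insert('z')): buffer="zzgezfomwpl" (len 11), cursors c1@2 c3@2 c2@5, authorship 13..2......
Authorship (.=original, N=cursor N): 1 3 . . 2 . . . . . .
Index 1: author = 3

Answer: cursor 3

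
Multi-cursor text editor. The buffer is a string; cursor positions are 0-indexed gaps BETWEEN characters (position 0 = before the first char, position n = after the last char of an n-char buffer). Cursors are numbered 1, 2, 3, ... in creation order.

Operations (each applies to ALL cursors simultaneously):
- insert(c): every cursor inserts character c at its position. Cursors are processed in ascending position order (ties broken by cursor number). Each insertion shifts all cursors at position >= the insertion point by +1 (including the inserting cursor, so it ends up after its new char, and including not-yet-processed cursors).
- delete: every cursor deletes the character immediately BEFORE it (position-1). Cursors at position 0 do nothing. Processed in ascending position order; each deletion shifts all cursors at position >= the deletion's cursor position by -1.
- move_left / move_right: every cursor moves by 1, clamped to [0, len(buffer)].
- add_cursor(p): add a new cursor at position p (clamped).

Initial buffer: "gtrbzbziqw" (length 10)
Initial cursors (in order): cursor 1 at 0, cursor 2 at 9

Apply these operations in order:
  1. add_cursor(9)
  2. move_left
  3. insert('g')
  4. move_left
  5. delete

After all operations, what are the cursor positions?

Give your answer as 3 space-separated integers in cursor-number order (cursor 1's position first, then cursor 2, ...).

Answer: 0 8 8

Derivation:
After op 1 (add_cursor(9)): buffer="gtrbzbziqw" (len 10), cursors c1@0 c2@9 c3@9, authorship ..........
After op 2 (move_left): buffer="gtrbzbziqw" (len 10), cursors c1@0 c2@8 c3@8, authorship ..........
After op 3 (insert('g')): buffer="ggtrbzbziggqw" (len 13), cursors c1@1 c2@11 c3@11, authorship 1........23..
After op 4 (move_left): buffer="ggtrbzbziggqw" (len 13), cursors c1@0 c2@10 c3@10, authorship 1........23..
After op 5 (delete): buffer="ggtrbzbzgqw" (len 11), cursors c1@0 c2@8 c3@8, authorship 1.......3..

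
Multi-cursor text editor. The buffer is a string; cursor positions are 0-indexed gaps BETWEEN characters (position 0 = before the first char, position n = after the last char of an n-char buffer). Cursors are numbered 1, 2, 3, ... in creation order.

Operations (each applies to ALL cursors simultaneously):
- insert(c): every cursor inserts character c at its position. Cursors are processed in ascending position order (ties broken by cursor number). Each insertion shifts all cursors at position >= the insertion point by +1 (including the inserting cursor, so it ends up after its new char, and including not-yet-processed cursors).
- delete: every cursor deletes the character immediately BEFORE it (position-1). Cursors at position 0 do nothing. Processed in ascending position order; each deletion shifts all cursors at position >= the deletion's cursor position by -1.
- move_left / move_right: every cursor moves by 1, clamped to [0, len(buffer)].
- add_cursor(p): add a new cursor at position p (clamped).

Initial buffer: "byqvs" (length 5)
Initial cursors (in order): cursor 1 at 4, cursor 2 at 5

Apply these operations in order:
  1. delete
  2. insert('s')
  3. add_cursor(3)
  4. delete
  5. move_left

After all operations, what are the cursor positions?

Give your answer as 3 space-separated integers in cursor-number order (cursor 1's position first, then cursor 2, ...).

After op 1 (delete): buffer="byq" (len 3), cursors c1@3 c2@3, authorship ...
After op 2 (insert('s')): buffer="byqss" (len 5), cursors c1@5 c2@5, authorship ...12
After op 3 (add_cursor(3)): buffer="byqss" (len 5), cursors c3@3 c1@5 c2@5, authorship ...12
After op 4 (delete): buffer="by" (len 2), cursors c1@2 c2@2 c3@2, authorship ..
After op 5 (move_left): buffer="by" (len 2), cursors c1@1 c2@1 c3@1, authorship ..

Answer: 1 1 1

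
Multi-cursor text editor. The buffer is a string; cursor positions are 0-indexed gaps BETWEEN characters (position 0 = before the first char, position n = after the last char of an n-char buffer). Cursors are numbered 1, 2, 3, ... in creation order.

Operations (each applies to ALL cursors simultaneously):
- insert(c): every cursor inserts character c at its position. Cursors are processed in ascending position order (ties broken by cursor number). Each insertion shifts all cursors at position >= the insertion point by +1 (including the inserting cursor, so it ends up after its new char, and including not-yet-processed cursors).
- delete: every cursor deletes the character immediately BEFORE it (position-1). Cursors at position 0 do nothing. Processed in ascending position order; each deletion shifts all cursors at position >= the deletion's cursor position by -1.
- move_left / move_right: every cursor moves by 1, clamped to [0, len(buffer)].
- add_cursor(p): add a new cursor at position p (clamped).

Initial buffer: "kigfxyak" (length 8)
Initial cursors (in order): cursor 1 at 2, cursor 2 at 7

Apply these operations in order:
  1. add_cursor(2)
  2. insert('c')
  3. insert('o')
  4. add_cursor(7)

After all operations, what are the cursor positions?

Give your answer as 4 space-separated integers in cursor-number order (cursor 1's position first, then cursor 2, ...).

After op 1 (add_cursor(2)): buffer="kigfxyak" (len 8), cursors c1@2 c3@2 c2@7, authorship ........
After op 2 (insert('c')): buffer="kiccgfxyack" (len 11), cursors c1@4 c3@4 c2@10, authorship ..13.....2.
After op 3 (insert('o')): buffer="kiccoogfxyacok" (len 14), cursors c1@6 c3@6 c2@13, authorship ..1313.....22.
After op 4 (add_cursor(7)): buffer="kiccoogfxyacok" (len 14), cursors c1@6 c3@6 c4@7 c2@13, authorship ..1313.....22.

Answer: 6 13 6 7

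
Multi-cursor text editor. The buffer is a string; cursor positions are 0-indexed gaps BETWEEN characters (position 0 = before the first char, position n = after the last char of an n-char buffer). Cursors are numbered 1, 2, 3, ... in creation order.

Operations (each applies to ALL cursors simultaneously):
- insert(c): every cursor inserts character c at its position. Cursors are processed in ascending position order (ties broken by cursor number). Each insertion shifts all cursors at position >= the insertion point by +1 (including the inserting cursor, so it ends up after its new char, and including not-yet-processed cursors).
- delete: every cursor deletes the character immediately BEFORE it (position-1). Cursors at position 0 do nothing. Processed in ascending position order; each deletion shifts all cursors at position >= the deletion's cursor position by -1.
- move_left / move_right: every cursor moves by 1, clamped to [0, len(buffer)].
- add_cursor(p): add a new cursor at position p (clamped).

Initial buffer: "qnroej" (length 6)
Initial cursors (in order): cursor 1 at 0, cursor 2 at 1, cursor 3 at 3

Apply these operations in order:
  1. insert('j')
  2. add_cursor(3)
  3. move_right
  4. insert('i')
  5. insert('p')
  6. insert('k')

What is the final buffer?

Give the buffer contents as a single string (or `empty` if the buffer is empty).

Answer: jqipkjniippkkrjoipkej

Derivation:
After op 1 (insert('j')): buffer="jqjnrjoej" (len 9), cursors c1@1 c2@3 c3@6, authorship 1.2..3...
After op 2 (add_cursor(3)): buffer="jqjnrjoej" (len 9), cursors c1@1 c2@3 c4@3 c3@6, authorship 1.2..3...
After op 3 (move_right): buffer="jqjnrjoej" (len 9), cursors c1@2 c2@4 c4@4 c3@7, authorship 1.2..3...
After op 4 (insert('i')): buffer="jqijniirjoiej" (len 13), cursors c1@3 c2@7 c4@7 c3@11, authorship 1.12.24.3.3..
After op 5 (insert('p')): buffer="jqipjniipprjoipej" (len 17), cursors c1@4 c2@10 c4@10 c3@15, authorship 1.112.2424.3.33..
After op 6 (insert('k')): buffer="jqipkjniippkkrjoipkej" (len 21), cursors c1@5 c2@13 c4@13 c3@19, authorship 1.1112.242424.3.333..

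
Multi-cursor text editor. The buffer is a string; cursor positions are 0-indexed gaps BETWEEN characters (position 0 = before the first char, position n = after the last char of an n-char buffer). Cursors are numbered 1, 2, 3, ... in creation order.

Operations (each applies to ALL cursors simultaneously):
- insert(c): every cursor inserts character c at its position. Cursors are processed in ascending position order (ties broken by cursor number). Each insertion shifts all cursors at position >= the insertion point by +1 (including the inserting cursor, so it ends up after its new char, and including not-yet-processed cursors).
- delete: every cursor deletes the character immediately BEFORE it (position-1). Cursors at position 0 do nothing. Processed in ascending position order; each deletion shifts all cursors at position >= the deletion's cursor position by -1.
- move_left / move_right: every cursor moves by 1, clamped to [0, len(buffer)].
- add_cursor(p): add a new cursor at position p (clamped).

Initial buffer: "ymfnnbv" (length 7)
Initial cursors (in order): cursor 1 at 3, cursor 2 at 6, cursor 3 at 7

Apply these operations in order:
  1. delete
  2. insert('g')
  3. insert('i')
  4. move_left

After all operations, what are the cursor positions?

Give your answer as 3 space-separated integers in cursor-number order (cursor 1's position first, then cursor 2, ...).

After op 1 (delete): buffer="ymnn" (len 4), cursors c1@2 c2@4 c3@4, authorship ....
After op 2 (insert('g')): buffer="ymgnngg" (len 7), cursors c1@3 c2@7 c3@7, authorship ..1..23
After op 3 (insert('i')): buffer="ymginnggii" (len 10), cursors c1@4 c2@10 c3@10, authorship ..11..2323
After op 4 (move_left): buffer="ymginnggii" (len 10), cursors c1@3 c2@9 c3@9, authorship ..11..2323

Answer: 3 9 9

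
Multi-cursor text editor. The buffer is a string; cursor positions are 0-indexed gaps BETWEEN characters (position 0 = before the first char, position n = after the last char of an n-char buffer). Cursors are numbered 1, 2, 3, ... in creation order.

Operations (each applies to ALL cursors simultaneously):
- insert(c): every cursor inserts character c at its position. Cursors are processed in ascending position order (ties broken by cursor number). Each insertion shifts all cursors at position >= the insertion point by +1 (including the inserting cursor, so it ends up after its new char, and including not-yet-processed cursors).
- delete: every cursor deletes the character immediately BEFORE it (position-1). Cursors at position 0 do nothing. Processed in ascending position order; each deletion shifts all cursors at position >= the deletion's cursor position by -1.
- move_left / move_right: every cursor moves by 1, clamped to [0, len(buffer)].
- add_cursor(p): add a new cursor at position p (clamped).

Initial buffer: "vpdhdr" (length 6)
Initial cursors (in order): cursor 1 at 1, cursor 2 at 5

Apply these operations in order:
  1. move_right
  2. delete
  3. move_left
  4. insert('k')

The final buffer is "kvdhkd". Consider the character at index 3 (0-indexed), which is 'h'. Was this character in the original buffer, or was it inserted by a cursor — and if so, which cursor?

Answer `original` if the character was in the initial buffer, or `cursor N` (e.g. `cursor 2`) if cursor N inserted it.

Answer: original

Derivation:
After op 1 (move_right): buffer="vpdhdr" (len 6), cursors c1@2 c2@6, authorship ......
After op 2 (delete): buffer="vdhd" (len 4), cursors c1@1 c2@4, authorship ....
After op 3 (move_left): buffer="vdhd" (len 4), cursors c1@0 c2@3, authorship ....
After op 4 (insert('k')): buffer="kvdhkd" (len 6), cursors c1@1 c2@5, authorship 1...2.
Authorship (.=original, N=cursor N): 1 . . . 2 .
Index 3: author = original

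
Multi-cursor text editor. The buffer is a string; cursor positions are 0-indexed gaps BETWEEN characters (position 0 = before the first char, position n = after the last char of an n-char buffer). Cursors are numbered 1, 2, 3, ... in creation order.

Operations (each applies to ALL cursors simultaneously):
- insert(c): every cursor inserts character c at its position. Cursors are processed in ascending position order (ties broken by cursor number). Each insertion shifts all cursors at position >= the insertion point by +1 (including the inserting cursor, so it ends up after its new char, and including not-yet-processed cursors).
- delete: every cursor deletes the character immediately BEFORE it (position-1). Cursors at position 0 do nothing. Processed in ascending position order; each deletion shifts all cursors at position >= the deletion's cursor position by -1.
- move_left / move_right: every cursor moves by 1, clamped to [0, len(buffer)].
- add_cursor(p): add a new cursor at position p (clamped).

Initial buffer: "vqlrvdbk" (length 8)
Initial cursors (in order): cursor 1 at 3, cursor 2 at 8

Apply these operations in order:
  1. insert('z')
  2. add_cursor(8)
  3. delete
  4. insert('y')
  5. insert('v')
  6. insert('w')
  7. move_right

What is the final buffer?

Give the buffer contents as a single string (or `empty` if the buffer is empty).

After op 1 (insert('z')): buffer="vqlzrvdbkz" (len 10), cursors c1@4 c2@10, authorship ...1.....2
After op 2 (add_cursor(8)): buffer="vqlzrvdbkz" (len 10), cursors c1@4 c3@8 c2@10, authorship ...1.....2
After op 3 (delete): buffer="vqlrvdk" (len 7), cursors c1@3 c3@6 c2@7, authorship .......
After op 4 (insert('y')): buffer="vqlyrvdyky" (len 10), cursors c1@4 c3@8 c2@10, authorship ...1...3.2
After op 5 (insert('v')): buffer="vqlyvrvdyvkyv" (len 13), cursors c1@5 c3@10 c2@13, authorship ...11...33.22
After op 6 (insert('w')): buffer="vqlyvwrvdyvwkyvw" (len 16), cursors c1@6 c3@12 c2@16, authorship ...111...333.222
After op 7 (move_right): buffer="vqlyvwrvdyvwkyvw" (len 16), cursors c1@7 c3@13 c2@16, authorship ...111...333.222

Answer: vqlyvwrvdyvwkyvw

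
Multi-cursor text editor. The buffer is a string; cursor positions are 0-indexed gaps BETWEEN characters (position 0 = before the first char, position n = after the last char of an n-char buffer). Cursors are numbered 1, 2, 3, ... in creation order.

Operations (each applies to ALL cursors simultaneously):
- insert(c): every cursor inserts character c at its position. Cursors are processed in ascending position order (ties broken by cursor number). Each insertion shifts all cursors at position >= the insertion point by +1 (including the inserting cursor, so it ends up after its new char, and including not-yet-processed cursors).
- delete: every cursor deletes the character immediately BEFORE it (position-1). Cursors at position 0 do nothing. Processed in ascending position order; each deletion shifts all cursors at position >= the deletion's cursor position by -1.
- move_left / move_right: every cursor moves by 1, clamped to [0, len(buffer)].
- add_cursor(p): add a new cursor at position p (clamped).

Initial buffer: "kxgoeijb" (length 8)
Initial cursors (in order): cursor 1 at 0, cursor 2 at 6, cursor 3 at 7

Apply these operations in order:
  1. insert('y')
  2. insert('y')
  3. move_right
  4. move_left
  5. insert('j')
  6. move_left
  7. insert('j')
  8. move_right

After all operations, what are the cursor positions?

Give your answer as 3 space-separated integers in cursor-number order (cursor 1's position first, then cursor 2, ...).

After op 1 (insert('y')): buffer="ykxgoeiyjyb" (len 11), cursors c1@1 c2@8 c3@10, authorship 1......2.3.
After op 2 (insert('y')): buffer="yykxgoeiyyjyyb" (len 14), cursors c1@2 c2@10 c3@13, authorship 11......22.33.
After op 3 (move_right): buffer="yykxgoeiyyjyyb" (len 14), cursors c1@3 c2@11 c3@14, authorship 11......22.33.
After op 4 (move_left): buffer="yykxgoeiyyjyyb" (len 14), cursors c1@2 c2@10 c3@13, authorship 11......22.33.
After op 5 (insert('j')): buffer="yyjkxgoeiyyjjyyjb" (len 17), cursors c1@3 c2@12 c3@16, authorship 111......222.333.
After op 6 (move_left): buffer="yyjkxgoeiyyjjyyjb" (len 17), cursors c1@2 c2@11 c3@15, authorship 111......222.333.
After op 7 (insert('j')): buffer="yyjjkxgoeiyyjjjyyjjb" (len 20), cursors c1@3 c2@13 c3@18, authorship 1111......2222.3333.
After op 8 (move_right): buffer="yyjjkxgoeiyyjjjyyjjb" (len 20), cursors c1@4 c2@14 c3@19, authorship 1111......2222.3333.

Answer: 4 14 19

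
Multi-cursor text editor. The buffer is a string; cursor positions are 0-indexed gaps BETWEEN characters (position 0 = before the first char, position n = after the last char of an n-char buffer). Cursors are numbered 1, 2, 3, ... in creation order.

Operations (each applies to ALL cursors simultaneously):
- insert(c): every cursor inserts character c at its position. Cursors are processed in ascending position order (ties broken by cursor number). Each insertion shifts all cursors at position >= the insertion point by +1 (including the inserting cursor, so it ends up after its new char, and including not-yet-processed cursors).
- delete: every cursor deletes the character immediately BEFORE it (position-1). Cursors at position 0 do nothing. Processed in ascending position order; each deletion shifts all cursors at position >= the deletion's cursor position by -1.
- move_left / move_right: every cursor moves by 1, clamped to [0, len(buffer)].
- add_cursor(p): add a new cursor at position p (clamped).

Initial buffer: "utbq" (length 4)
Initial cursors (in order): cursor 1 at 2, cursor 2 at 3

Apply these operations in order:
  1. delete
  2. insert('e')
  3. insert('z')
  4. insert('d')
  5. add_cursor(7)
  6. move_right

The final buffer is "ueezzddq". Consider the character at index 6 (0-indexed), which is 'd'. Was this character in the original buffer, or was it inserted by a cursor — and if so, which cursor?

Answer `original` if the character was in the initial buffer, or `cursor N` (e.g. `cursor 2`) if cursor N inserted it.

After op 1 (delete): buffer="uq" (len 2), cursors c1@1 c2@1, authorship ..
After op 2 (insert('e')): buffer="ueeq" (len 4), cursors c1@3 c2@3, authorship .12.
After op 3 (insert('z')): buffer="ueezzq" (len 6), cursors c1@5 c2@5, authorship .1212.
After op 4 (insert('d')): buffer="ueezzddq" (len 8), cursors c1@7 c2@7, authorship .121212.
After op 5 (add_cursor(7)): buffer="ueezzddq" (len 8), cursors c1@7 c2@7 c3@7, authorship .121212.
After op 6 (move_right): buffer="ueezzddq" (len 8), cursors c1@8 c2@8 c3@8, authorship .121212.
Authorship (.=original, N=cursor N): . 1 2 1 2 1 2 .
Index 6: author = 2

Answer: cursor 2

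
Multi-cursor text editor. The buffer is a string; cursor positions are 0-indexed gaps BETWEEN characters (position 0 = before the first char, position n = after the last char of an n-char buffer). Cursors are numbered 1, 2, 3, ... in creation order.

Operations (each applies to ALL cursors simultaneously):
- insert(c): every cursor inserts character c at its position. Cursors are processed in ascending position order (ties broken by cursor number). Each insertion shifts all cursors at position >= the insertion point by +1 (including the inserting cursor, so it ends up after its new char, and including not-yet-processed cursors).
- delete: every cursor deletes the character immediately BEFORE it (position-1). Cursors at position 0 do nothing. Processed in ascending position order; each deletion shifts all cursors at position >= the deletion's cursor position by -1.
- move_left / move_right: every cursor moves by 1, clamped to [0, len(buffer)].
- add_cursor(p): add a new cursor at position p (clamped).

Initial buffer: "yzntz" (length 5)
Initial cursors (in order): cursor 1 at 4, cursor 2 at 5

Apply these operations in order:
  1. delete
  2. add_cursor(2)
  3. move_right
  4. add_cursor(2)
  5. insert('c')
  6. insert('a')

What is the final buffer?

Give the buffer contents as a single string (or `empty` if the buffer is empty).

After op 1 (delete): buffer="yzn" (len 3), cursors c1@3 c2@3, authorship ...
After op 2 (add_cursor(2)): buffer="yzn" (len 3), cursors c3@2 c1@3 c2@3, authorship ...
After op 3 (move_right): buffer="yzn" (len 3), cursors c1@3 c2@3 c3@3, authorship ...
After op 4 (add_cursor(2)): buffer="yzn" (len 3), cursors c4@2 c1@3 c2@3 c3@3, authorship ...
After op 5 (insert('c')): buffer="yzcnccc" (len 7), cursors c4@3 c1@7 c2@7 c3@7, authorship ..4.123
After op 6 (insert('a')): buffer="yzcancccaaa" (len 11), cursors c4@4 c1@11 c2@11 c3@11, authorship ..44.123123

Answer: yzcancccaaa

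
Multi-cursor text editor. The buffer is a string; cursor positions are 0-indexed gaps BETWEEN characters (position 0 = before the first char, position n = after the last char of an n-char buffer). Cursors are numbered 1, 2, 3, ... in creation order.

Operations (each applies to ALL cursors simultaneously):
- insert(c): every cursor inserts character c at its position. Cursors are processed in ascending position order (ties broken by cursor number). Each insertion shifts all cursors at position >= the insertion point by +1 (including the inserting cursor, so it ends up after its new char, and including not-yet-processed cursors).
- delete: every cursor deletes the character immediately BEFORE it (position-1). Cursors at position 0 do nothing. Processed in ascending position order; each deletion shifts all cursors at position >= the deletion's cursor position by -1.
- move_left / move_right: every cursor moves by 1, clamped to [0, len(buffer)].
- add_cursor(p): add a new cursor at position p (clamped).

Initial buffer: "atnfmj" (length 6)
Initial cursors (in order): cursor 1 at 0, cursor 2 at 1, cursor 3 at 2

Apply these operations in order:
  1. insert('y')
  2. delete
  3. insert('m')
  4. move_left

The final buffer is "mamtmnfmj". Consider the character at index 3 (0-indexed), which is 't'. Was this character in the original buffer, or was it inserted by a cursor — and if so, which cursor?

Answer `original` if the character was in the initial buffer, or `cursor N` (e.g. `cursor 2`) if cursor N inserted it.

Answer: original

Derivation:
After op 1 (insert('y')): buffer="yaytynfmj" (len 9), cursors c1@1 c2@3 c3@5, authorship 1.2.3....
After op 2 (delete): buffer="atnfmj" (len 6), cursors c1@0 c2@1 c3@2, authorship ......
After op 3 (insert('m')): buffer="mamtmnfmj" (len 9), cursors c1@1 c2@3 c3@5, authorship 1.2.3....
After op 4 (move_left): buffer="mamtmnfmj" (len 9), cursors c1@0 c2@2 c3@4, authorship 1.2.3....
Authorship (.=original, N=cursor N): 1 . 2 . 3 . . . .
Index 3: author = original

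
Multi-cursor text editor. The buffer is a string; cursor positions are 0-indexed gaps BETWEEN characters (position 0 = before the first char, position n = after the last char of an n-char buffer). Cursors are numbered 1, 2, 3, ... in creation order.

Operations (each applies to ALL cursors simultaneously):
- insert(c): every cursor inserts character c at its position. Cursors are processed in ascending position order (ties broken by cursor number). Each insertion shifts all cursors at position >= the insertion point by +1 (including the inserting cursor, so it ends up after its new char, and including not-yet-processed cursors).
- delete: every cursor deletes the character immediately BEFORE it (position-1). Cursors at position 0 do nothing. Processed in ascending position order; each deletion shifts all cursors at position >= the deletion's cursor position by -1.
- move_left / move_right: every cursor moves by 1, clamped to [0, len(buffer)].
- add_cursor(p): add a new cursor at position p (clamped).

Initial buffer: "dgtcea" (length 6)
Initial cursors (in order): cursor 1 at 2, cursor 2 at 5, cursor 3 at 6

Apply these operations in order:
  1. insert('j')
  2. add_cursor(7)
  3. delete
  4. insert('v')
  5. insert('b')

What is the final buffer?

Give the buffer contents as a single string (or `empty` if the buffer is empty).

Answer: dgvbtcvvbbavb

Derivation:
After op 1 (insert('j')): buffer="dgjtcejaj" (len 9), cursors c1@3 c2@7 c3@9, authorship ..1...2.3
After op 2 (add_cursor(7)): buffer="dgjtcejaj" (len 9), cursors c1@3 c2@7 c4@7 c3@9, authorship ..1...2.3
After op 3 (delete): buffer="dgtca" (len 5), cursors c1@2 c2@4 c4@4 c3@5, authorship .....
After op 4 (insert('v')): buffer="dgvtcvvav" (len 9), cursors c1@3 c2@7 c4@7 c3@9, authorship ..1..24.3
After op 5 (insert('b')): buffer="dgvbtcvvbbavb" (len 13), cursors c1@4 c2@10 c4@10 c3@13, authorship ..11..2424.33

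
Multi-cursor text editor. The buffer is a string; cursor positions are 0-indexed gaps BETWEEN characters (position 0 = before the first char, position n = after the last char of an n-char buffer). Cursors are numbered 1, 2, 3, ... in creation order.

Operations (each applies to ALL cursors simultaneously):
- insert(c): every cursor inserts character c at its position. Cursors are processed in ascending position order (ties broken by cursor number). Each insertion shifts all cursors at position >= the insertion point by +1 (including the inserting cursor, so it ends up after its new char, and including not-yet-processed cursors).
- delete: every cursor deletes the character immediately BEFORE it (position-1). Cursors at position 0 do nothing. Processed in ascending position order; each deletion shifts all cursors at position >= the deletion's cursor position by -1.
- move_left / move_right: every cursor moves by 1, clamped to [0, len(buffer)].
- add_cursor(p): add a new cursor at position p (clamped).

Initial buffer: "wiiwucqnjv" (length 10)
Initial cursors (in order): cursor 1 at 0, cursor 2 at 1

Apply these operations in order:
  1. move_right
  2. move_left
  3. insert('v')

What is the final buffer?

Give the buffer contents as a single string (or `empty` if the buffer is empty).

Answer: vwviiwucqnjv

Derivation:
After op 1 (move_right): buffer="wiiwucqnjv" (len 10), cursors c1@1 c2@2, authorship ..........
After op 2 (move_left): buffer="wiiwucqnjv" (len 10), cursors c1@0 c2@1, authorship ..........
After op 3 (insert('v')): buffer="vwviiwucqnjv" (len 12), cursors c1@1 c2@3, authorship 1.2.........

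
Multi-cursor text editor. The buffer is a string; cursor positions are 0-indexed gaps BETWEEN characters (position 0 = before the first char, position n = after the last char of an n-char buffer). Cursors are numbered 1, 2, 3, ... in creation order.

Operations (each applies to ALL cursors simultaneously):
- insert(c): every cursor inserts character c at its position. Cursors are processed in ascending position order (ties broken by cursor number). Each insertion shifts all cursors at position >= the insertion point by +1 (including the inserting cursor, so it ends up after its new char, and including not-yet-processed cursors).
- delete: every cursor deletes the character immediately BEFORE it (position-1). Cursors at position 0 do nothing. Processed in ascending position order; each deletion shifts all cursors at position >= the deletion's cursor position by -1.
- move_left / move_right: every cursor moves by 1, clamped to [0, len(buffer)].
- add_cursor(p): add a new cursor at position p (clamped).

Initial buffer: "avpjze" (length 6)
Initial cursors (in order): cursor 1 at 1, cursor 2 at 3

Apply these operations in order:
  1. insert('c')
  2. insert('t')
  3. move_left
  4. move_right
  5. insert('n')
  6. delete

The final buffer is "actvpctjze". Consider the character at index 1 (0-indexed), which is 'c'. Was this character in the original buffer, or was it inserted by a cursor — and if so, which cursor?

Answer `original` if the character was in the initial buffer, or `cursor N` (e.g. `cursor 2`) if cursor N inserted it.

After op 1 (insert('c')): buffer="acvpcjze" (len 8), cursors c1@2 c2@5, authorship .1..2...
After op 2 (insert('t')): buffer="actvpctjze" (len 10), cursors c1@3 c2@7, authorship .11..22...
After op 3 (move_left): buffer="actvpctjze" (len 10), cursors c1@2 c2@6, authorship .11..22...
After op 4 (move_right): buffer="actvpctjze" (len 10), cursors c1@3 c2@7, authorship .11..22...
After op 5 (insert('n')): buffer="actnvpctnjze" (len 12), cursors c1@4 c2@9, authorship .111..222...
After op 6 (delete): buffer="actvpctjze" (len 10), cursors c1@3 c2@7, authorship .11..22...
Authorship (.=original, N=cursor N): . 1 1 . . 2 2 . . .
Index 1: author = 1

Answer: cursor 1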